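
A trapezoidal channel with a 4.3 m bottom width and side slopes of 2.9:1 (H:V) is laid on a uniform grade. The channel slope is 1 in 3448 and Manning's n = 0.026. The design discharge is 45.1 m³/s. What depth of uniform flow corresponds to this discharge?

Manning's equation rearranged: A R^(2/3) = nQ / (1·√S) = 0.026 × 45.1 / (√0.00029) = 68.85.
Try y = 3.83 m: A R^(2/3) = 97.47 — too large.
Try y = 2.27 m: A R^(2/3) = 30.26 — too small.
Try y = 3.29 m: A R^(2/3) = 68.87 — ≈ 68.85.

y_n = 3.29 m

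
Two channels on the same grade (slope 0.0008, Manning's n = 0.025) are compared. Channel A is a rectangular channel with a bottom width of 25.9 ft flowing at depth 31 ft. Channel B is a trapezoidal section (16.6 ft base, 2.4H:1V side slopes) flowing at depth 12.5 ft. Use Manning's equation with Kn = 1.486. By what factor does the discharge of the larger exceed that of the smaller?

1.62

Channel A: Flow area A = b·y = 25.9 × 31 = 802.9 ft². Wetted perimeter P = b + 2y = 25.9 + 2×31 = 87.9 ft. Hydraulic radius R = A/P = 802.9/87.9 = 9.134 ft. Q_A = (1.486/0.025)·802.9·9.134^(2/3)·√0.0008 = 5898 ft³/s.
Channel B: With bottom width b = 16.6 ft and side slope z = 2.4: A = (b + zy)y = (16.6 + 2.4×12.5)×12.5 = 582.5 ft²; P = b + 2y√(1+z²) = 16.6 + 2×12.5×2.6 = 81.6 ft. Hydraulic radius R = A/P = 582.5/81.6 = 7.138 ft. Q_B = (1.486/0.025)·582.5·7.138^(2/3)·√0.0008 = 3631 ft³/s.
The larger discharge is 5898 ft³/s and the smaller is 3631 ft³/s; the ratio is 1.62.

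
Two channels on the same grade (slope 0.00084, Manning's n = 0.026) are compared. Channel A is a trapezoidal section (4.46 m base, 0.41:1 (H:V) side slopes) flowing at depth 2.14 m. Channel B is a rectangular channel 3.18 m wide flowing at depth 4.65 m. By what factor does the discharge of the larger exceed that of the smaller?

1.24

Channel A: With bottom width b = 4.46 m and side slope z = 0.41: A = (b + zy)y = (4.46 + 0.41×2.14)×2.14 = 11.42 m²; P = b + 2y√(1+z²) = 4.46 + 2×2.14×1.081 = 9.086 m. Hydraulic radius R = A/P = 11.42/9.086 = 1.257 m. Q_A = (1/0.026)·11.42·1.257^(2/3)·√0.00084 = 14.83 m³/s.
Channel B: Flow area A = b·y = 3.18 × 4.65 = 14.79 m². Wetted perimeter P = b + 2y = 3.18 + 2×4.65 = 12.48 m. Hydraulic radius R = A/P = 14.79/12.48 = 1.185 m. Q_B = (1/0.026)·14.79·1.185^(2/3)·√0.00084 = 18.46 m³/s.
The larger discharge is 18.46 m³/s and the smaller is 14.83 m³/s; the ratio is 1.24.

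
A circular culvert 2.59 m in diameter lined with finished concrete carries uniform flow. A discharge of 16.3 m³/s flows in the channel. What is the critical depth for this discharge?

At critical depth, Q² T / (g A³) = 1, i.e. A³/T = Q²/g = 16.3²/9.81 = 27.08.
At y = 2.1 m: A³/T = 47.22 — high.
At y = 1.27 m: A³/T = 6.551 — low.
At y = 1.84 m: A³/T = 27.3 — matches.

y_c = 1.84 m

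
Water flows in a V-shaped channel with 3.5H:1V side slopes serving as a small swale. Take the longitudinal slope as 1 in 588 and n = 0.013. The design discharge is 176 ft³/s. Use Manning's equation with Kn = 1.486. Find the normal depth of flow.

y_n = 2.92 ft

Manning's equation rearranged: A R^(2/3) = nQ / (1.486·√S) = 0.013 × 176 / (1.486 × √0.001701) = 37.34.
Try y = 2.39 ft: A R^(2/3) = 21.93 — short.
Try y = 3.19 ft: A R^(2/3) = 47.37 — over.
Try y = 2.92 ft: A R^(2/3) = 37.41 — close enough.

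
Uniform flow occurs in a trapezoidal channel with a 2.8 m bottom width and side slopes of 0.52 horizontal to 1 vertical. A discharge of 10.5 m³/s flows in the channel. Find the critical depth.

y_c = 1.05 m

At critical depth, Q² T / (g A³) = 1, i.e. A³/T = Q²/g = 10.5²/9.81 = 11.24.
Try y = 0.944 m: A³/T = 7.928 — low.
Try y = 1.32 m: A³/T = 23.36 — high.
Try y = 1.05 m: A³/T = 11.14 — close enough.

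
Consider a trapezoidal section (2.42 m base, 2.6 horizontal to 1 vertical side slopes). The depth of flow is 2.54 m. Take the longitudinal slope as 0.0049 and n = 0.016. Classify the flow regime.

supercritical

With bottom width b = 2.42 m and side slope z = 2.6: A = (b + zy)y = (2.42 + 2.6×2.54)×2.54 = 22.92 m²; P = b + 2y√(1+z²) = 2.42 + 2×2.54×2.786 = 16.57 m.
Hydraulic radius R = A/P = 22.92/16.57 = 1.383 m.
V = (1/n) R^(2/3) √S = (1/0.016) × 1.383^(2/3) × √0.0049 = 5.431 m/s. Hydraulic depth D_h = A/T = 22.92/15.63 = 1.467 m.
Froude number Fr = V/√(g·D_h) = 5.431/√(9.81×1.467) = 1.43, which is greater than 1, so the flow is supercritical.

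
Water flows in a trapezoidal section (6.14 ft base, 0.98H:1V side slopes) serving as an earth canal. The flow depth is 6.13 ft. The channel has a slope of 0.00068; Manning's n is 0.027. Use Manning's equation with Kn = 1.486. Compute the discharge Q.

With bottom width b = 6.14 ft and side slope z = 0.98: A = (b + zy)y = (6.14 + 0.98×6.13)×6.13 = 74.46 ft²; P = b + 2y√(1+z²) = 6.14 + 2×6.13×1.4 = 23.31 ft.
Hydraulic radius R = A/P = 74.46/23.31 = 3.195 ft.
Manning's equation: Q = (1.486/n) A R^(2/3) S^(1/2) = (1.486/0.027) × 74.46 × 3.195^(2/3) × 0.00068^(1/2) = 232 ft³/s.

Q = 232 ft³/s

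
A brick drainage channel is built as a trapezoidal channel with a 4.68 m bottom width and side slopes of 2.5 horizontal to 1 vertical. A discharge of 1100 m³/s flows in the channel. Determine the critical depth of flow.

y_c = 7.43 m

At critical depth, Q² T / (g A³) = 1, i.e. A³/T = Q²/g = 1100²/9.81 = 123300.
At y = 8.49 m: A³/T = 225700 — too large.
At y = 6.17 m: A³/T = 53720 — too small.
At y = 7.43 m: A³/T = 123300 — close enough.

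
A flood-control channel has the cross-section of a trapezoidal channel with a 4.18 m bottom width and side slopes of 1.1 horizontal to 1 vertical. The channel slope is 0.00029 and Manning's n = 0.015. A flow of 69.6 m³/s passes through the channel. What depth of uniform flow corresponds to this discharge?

Manning's equation rearranged: A R^(2/3) = nQ / (1·√S) = 0.015 × 69.6 / (√0.00029) = 61.31.
At y = 4.57 m: A R^(2/3) = 74.75 — over.
At y = 3.37 m: A R^(2/3) = 40.37 — short.
At y = 4.15 m: A R^(2/3) = 61.33 — matches.

y_n = 4.15 m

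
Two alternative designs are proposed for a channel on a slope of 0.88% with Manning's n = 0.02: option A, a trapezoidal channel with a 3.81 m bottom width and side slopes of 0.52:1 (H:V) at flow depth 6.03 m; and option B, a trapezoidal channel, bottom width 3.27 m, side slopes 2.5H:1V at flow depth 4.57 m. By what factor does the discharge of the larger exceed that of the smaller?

1.6

Channel A: With bottom width b = 3.81 m and side slope z = 0.52: A = (b + zy)y = (3.81 + 0.52×6.03)×6.03 = 41.88 m²; P = b + 2y√(1+z²) = 3.81 + 2×6.03×1.127 = 17.4 m. Hydraulic radius R = A/P = 41.88/17.4 = 2.407 m. Q_A = (1/0.02)·41.88·2.407^(2/3)·√0.0088 = 352.8 m³/s.
Channel B: With bottom width b = 3.27 m and side slope z = 2.5: A = (b + zy)y = (3.27 + 2.5×4.57)×4.57 = 67.16 m²; P = b + 2y√(1+z²) = 3.27 + 2×4.57×2.693 = 27.88 m. Hydraulic radius R = A/P = 67.16/27.88 = 2.409 m. Q_B = (1/0.02)·67.16·2.409^(2/3)·√0.0088 = 566 m³/s.
The larger discharge is 566 m³/s and the smaller is 352.8 m³/s; the ratio is 1.6.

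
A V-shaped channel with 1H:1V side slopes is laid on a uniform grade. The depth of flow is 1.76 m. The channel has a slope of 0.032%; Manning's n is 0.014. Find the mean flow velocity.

For a triangular section with side slope z = 1: A = zy² = 1×1.76² = 3.098 m²; P = 2y√(1+z²) = 2×1.76×1.414 = 4.978 m.
Hydraulic radius R = A/P = 3.098/4.978 = 0.6223 m.
From Manning's equation, V = (1/n) R^(2/3) S^(1/2) = (1/0.014) × 0.6223^(2/3) × 0.00032^(1/2) = 0.931 m/s.

V = 0.931 m/s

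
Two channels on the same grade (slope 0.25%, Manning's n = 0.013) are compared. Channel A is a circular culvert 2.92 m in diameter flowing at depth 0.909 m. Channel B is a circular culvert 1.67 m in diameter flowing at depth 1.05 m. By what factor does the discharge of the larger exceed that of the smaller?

Channel A: For a circular section of diameter D = 2.92 m at depth y = 0.909 m, the central angle is θ = 2 arccos(1 − 2y/D) = 2.368 rad. Then A = (D²/8)(θ − sin θ) = 1.778 m² and P = Dθ/2 = 3.457 m. Hydraulic radius R = A/P = 1.778/3.457 = 0.5145 m. Q_A = (1/0.013)·1.778·0.5145^(2/3)·√0.0025 = 4.392 m³/s.
Channel B: For a circular section of diameter D = 1.67 m at depth y = 1.05 m, the central angle is θ = 2 arccos(1 − 2y/D) = 3.662 rad. Then A = (D²/8)(θ − sin θ) = 1.45 m² and P = Dθ/2 = 3.058 m. Hydraulic radius R = A/P = 1.45/3.058 = 0.4742 m. Q_B = (1/0.013)·1.45·0.4742^(2/3)·√0.0025 = 3.392 m³/s.
The larger discharge is 4.392 m³/s and the smaller is 3.392 m³/s; the ratio is 1.29.

1.29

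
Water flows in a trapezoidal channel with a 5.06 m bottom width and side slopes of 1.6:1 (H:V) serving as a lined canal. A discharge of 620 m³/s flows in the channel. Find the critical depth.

y_c = 6.5 m

At critical depth, Q² T / (g A³) = 1, i.e. A³/T = Q²/g = 620²/9.81 = 39180.
Try y = 4.73 m: A³/T = 10550 — short.
Try y = 7.83 m: A³/T = 86720 — over.
Try y = 6.5 m: A³/T = 39240 — close enough.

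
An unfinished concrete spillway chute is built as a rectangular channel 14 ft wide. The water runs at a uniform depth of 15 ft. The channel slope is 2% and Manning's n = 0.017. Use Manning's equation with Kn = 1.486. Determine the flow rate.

Flow area A = b·y = 14 × 15 = 210 ft². Wetted perimeter P = b + 2y = 14 + 2×15 = 44 ft.
Hydraulic radius R = A/P = 210/44 = 4.773 ft.
Manning's equation: Q = (1.486/n) A R^(2/3) S^(1/2) = (1.486/0.017) × 210 × 4.773^(2/3) × 0.02^(1/2) = 7360 ft³/s.

Q = 7360 ft³/s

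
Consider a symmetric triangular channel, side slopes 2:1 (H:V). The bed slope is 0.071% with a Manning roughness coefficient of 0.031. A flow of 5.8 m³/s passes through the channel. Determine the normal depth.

y_n = 1.93 m

Manning's equation rearranged: A R^(2/3) = nQ / (1·√S) = 0.031 × 5.8 / (√0.00071) = 6.748.
Trying y = 1.46 m: A R^(2/3) = 3.209 — too small.
Trying y = 2.19 m: A R^(2/3) = 9.46 — too large.
Trying y = 1.93 m: A R^(2/3) = 6.753 — matches.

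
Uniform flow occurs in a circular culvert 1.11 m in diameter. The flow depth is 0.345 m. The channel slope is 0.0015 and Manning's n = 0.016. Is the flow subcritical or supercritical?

For a circular section of diameter D = 1.11 m at depth y = 0.345 m, the central angle is θ = 2 arccos(1 − 2y/D) = 2.366 rad. Then A = (D²/8)(θ − sin θ) = 0.2564 m² and P = Dθ/2 = 1.313 m.
Hydraulic radius R = A/P = 0.2564/1.313 = 0.1953 m.
V = (1/n) R^(2/3) √S = (1/0.016) × 0.1953^(2/3) × √0.0015 = 0.8149 m/s. Hydraulic depth D_h = A/T = 0.2564/1.027 = 0.2496 m.
Froude number Fr = V/√(g·D_h) = 0.8149/√(9.81×0.2496) = 0.521, which is less than 1, so the flow is subcritical.

subcritical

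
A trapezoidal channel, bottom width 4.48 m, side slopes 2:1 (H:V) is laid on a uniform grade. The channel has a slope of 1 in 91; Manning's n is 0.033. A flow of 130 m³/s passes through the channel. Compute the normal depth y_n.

Manning's equation rearranged: A R^(2/3) = nQ / (1·√S) = 0.033 × 130 / (√0.01099) = 40.92.
At y = 3.1 m: A R^(2/3) = 49.08 — too large.
At y = 2.21 m: A R^(2/3) = 24.25 — too small.
At y = 2.85 m: A R^(2/3) = 41.07 — close enough.

y_n = 2.85 m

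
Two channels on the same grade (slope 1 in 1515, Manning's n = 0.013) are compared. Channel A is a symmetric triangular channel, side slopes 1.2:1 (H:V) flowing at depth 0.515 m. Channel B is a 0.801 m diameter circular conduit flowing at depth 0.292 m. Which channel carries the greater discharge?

channel A

Channel A: For a triangular section with side slope z = 1.2: A = zy² = 1.2×0.515² = 0.3183 m²; P = 2y√(1+z²) = 2×0.515×1.562 = 1.609 m. Hydraulic radius R = A/P = 0.3183/1.609 = 0.1978 m. Q_A = (1/0.013)·0.3183·0.1978^(2/3)·√0.0006601 = 0.2135 m³/s.
Channel B: For a circular section of diameter D = 0.801 m at depth y = 0.292 m, the central angle is θ = 2 arccos(1 − 2y/D) = 2.593 rad. Then A = (D²/8)(θ − sin θ) = 0.1661 m² and P = Dθ/2 = 1.038 m. Hydraulic radius R = A/P = 0.1661/1.038 = 0.16 m. Q_B = (1/0.013)·0.1661·0.16^(2/3)·√0.0006601 = 0.09675 m³/s.
Q_A = 0.2135 m³/s vs Q_B = 0.09675 m³/s, so channel A carries more.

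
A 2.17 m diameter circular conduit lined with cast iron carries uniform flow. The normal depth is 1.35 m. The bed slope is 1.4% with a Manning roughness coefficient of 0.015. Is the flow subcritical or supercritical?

supercritical

For a circular section of diameter D = 2.17 m at depth y = 1.35 m, the central angle is θ = 2 arccos(1 − 2y/D) = 3.635 rad. Then A = (D²/8)(θ − sin θ) = 2.418 m² and P = Dθ/2 = 3.944 m.
Hydraulic radius R = A/P = 2.418/3.944 = 0.6132 m.
V = (1/n) R^(2/3) √S = (1/0.015) × 0.6132^(2/3) × √0.014 = 5.693 m/s. Hydraulic depth D_h = A/T = 2.418/2.104 = 1.149 m.
Froude number Fr = V/√(g·D_h) = 5.693/√(9.81×1.149) = 1.7, which is greater than 1, so the flow is supercritical.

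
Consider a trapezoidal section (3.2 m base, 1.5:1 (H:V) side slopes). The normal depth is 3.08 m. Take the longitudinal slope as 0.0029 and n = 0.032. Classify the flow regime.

subcritical

With bottom width b = 3.2 m and side slope z = 1.5: A = (b + zy)y = (3.2 + 1.5×3.08)×3.08 = 24.09 m²; P = b + 2y√(1+z²) = 3.2 + 2×3.08×1.803 = 14.31 m.
Hydraulic radius R = A/P = 24.09/14.31 = 1.684 m.
V = (1/n) R^(2/3) √S = (1/0.032) × 1.684^(2/3) × √0.0029 = 2.382 m/s. Hydraulic depth D_h = A/T = 24.09/12.44 = 1.936 m.
Froude number Fr = V/√(g·D_h) = 2.382/√(9.81×1.936) = 0.547, which is less than 1, so the flow is subcritical.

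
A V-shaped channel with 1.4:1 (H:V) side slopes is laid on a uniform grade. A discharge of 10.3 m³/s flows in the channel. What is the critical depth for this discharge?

At critical depth, Q² T / (g A³) = 1, i.e. A³/T = Q²/g = 10.3²/9.81 = 10.81.
Try y = 1.41 m: A³/T = 5.462 — too small.
Try y = 2.05 m: A³/T = 35.48 — too large.
Try y = 1.62 m: A³/T = 10.93 — matches.

y_c = 1.62 m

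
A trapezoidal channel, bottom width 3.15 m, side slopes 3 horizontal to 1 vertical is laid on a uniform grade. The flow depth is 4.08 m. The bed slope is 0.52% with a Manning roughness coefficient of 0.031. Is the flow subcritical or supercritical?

With bottom width b = 3.15 m and side slope z = 3: A = (b + zy)y = (3.15 + 3×4.08)×4.08 = 62.79 m²; P = b + 2y√(1+z²) = 3.15 + 2×4.08×3.162 = 28.95 m.
Hydraulic radius R = A/P = 62.79/28.95 = 2.169 m.
V = (1/n) R^(2/3) √S = (1/0.031) × 2.169^(2/3) × √0.0052 = 3.897 m/s. Hydraulic depth D_h = A/T = 62.79/27.63 = 2.273 m.
Froude number Fr = V/√(g·D_h) = 3.897/√(9.81×2.273) = 0.825, which is less than 1, so the flow is subcritical.

subcritical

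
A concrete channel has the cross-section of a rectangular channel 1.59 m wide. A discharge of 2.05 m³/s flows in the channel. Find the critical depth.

y_c = 0.553 m

For a rectangular channel, critical depth y_c = (q²/g)^(1/3) where q = Q/b = 2.05/1.59 = 1.289 m²/s.
So y_c = (1.289²/9.81)^(1/3) = 0.553 m.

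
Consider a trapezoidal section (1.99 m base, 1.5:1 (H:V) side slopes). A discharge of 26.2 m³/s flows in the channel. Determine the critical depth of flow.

y_c = 1.73 m

At critical depth, Q² T / (g A³) = 1, i.e. A³/T = Q²/g = 26.2²/9.81 = 69.97.
Try y = 2.01 m: A³/T = 126.9 — too large.
Try y = 1.34 m: A³/T = 25.62 — too small.
Try y = 1.73 m: A³/T = 69.51 — close enough.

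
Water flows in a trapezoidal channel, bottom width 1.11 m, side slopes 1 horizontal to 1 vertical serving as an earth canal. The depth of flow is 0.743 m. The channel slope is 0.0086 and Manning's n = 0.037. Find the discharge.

Q = 1.96 m³/s

With bottom width b = 1.11 m and side slope z = 1: A = (b + zy)y = (1.11 + 1×0.743)×0.743 = 1.377 m²; P = b + 2y√(1+z²) = 1.11 + 2×0.743×1.414 = 3.212 m.
Hydraulic radius R = A/P = 1.377/3.212 = 0.4287 m.
Manning's equation: Q = (1/n) A R^(2/3) S^(1/2) = (1/0.037) × 1.377 × 0.4287^(2/3) × 0.0086^(1/2) = 1.96 m³/s.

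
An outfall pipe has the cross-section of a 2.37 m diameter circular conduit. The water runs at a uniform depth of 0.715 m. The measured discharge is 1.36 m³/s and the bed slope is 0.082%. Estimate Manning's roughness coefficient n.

For a circular section of diameter D = 2.37 m at depth y = 0.715 m, the central angle is θ = 2 arccos(1 − 2y/D) = 2.326 rad. Then A = (D²/8)(θ − sin θ) = 1.122 m² and P = Dθ/2 = 2.756 m.
Hydraulic radius R = A/P = 1.122/2.756 = 0.407 m.
Rearranging Manning's equation: n = (1/Q) A R^(2/3) S^(1/2) = (1/1.36) × 1.122 × 0.407^(2/3) × √0.00082 = 0.013.

n = 0.013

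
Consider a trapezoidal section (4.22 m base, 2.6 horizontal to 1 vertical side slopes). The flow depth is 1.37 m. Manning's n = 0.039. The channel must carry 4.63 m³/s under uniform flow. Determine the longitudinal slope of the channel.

S = 0.00033

With bottom width b = 4.22 m and side slope z = 2.6: A = (b + zy)y = (4.22 + 2.6×1.37)×1.37 = 10.66 m²; P = b + 2y√(1+z²) = 4.22 + 2×1.37×2.786 = 11.85 m.
Hydraulic radius R = A/P = 10.66/11.85 = 0.8995 m.
From Manning's equation, S = [nQ / (1 A R^(2/3))]² = [0.039 × 4.63 / (1 × 10.66 × 0.8995^(2/3))]² = 0.00033.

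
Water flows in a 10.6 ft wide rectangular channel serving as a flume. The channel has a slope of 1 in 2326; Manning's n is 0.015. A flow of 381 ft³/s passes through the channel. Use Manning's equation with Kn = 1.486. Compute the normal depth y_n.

Manning's equation rearranged: A R^(2/3) = nQ / (1.486·√S) = 0.015 × 381 / (1.486 × √0.0004299) = 185.5.
Try y = 5.69 ft: A R^(2/3) = 118.2 — short.
Try y = 9.07 ft: A R^(2/3) = 215 — over.
Try y = 8.06 ft: A R^(2/3) = 185.4 — ≈ 185.5.

y_n = 8.06 ft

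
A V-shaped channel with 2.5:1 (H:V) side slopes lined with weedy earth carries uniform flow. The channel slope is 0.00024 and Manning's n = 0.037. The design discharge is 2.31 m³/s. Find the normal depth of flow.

y_n = 1.63 m

Manning's equation rearranged: A R^(2/3) = nQ / (1·√S) = 0.037 × 2.31 / (√0.00024) = 5.517.
Trying y = 1.97 m: A R^(2/3) = 9.141 — over.
Trying y = 1.31 m: A R^(2/3) = 3.08 — short.
Trying y = 1.63 m: A R^(2/3) = 5.516 — close enough.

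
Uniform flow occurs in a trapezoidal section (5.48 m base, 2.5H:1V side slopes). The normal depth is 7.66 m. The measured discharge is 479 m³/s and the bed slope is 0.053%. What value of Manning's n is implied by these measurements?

n = 0.023

With bottom width b = 5.48 m and side slope z = 2.5: A = (b + zy)y = (5.48 + 2.5×7.66)×7.66 = 188.7 m²; P = b + 2y√(1+z²) = 5.48 + 2×7.66×2.693 = 46.73 m.
Hydraulic radius R = A/P = 188.7/46.73 = 4.037 m.
Rearranging Manning's equation: n = (1/Q) A R^(2/3) S^(1/2) = (1/479) × 188.7 × 4.037^(2/3) × √0.00053 = 0.023.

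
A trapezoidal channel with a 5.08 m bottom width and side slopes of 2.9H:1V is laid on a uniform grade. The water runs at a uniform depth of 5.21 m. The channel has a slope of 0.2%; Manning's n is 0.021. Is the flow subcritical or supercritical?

subcritical

With bottom width b = 5.08 m and side slope z = 2.9: A = (b + zy)y = (5.08 + 2.9×5.21)×5.21 = 105.2 m²; P = b + 2y√(1+z²) = 5.08 + 2×5.21×3.068 = 37.04 m.
Hydraulic radius R = A/P = 105.2/37.04 = 2.839 m.
V = (1/n) R^(2/3) √S = (1/0.021) × 2.839^(2/3) × √0.002 = 4.27 m/s. Hydraulic depth D_h = A/T = 105.2/35.3 = 2.98 m.
Froude number Fr = V/√(g·D_h) = 4.27/√(9.81×2.98) = 0.79, which is less than 1, so the flow is subcritical.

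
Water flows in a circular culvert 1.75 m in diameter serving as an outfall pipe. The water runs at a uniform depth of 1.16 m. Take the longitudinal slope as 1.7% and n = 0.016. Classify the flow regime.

supercritical

For a circular section of diameter D = 1.75 m at depth y = 1.16 m, the central angle is θ = 2 arccos(1 − 2y/D) = 3.805 rad. Then A = (D²/8)(θ − sin θ) = 1.692 m² and P = Dθ/2 = 3.329 m.
Hydraulic radius R = A/P = 1.692/3.329 = 0.5083 m.
V = (1/n) R^(2/3) √S = (1/0.016) × 0.5083^(2/3) × √0.017 = 5.19 m/s. Hydraulic depth D_h = A/T = 1.692/1.655 = 1.023 m.
Froude number Fr = V/√(g·D_h) = 5.19/√(9.81×1.023) = 1.64, which is greater than 1, so the flow is supercritical.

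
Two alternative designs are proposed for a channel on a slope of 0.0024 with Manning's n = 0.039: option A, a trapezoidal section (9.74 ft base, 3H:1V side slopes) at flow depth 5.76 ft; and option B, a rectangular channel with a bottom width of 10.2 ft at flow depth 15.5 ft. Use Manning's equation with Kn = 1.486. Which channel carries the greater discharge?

Channel A: With bottom width b = 9.74 ft and side slope z = 3: A = (b + zy)y = (9.74 + 3×5.76)×5.76 = 155.6 ft²; P = b + 2y√(1+z²) = 9.74 + 2×5.76×3.162 = 46.17 ft. Hydraulic radius R = A/P = 155.6/46.17 = 3.371 ft. Q_A = (1.486/0.039)·155.6·3.371^(2/3)·√0.0024 = 653.1 ft³/s.
Channel B: Flow area A = b·y = 10.2 × 15.5 = 158.1 ft². Wetted perimeter P = b + 2y = 10.2 + 2×15.5 = 41.2 ft. Hydraulic radius R = A/P = 158.1/41.2 = 3.837 ft. Q_B = (1.486/0.039)·158.1·3.837^(2/3)·√0.0024 = 723.3 ft³/s.
Q_A = 653.1 ft³/s vs Q_B = 723.3 ft³/s, so channel B carries more.

channel B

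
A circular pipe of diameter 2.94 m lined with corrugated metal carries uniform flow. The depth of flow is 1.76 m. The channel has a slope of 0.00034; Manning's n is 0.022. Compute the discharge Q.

Q = 3.1 m³/s

For a circular section of diameter D = 2.94 m at depth y = 1.76 m, the central angle is θ = 2 arccos(1 − 2y/D) = 3.539 rad. Then A = (D²/8)(θ − sin θ) = 4.241 m² and P = Dθ/2 = 5.202 m.
Hydraulic radius R = A/P = 4.241/5.202 = 0.8153 m.
Manning's equation: Q = (1/n) A R^(2/3) S^(1/2) = (1/0.022) × 4.241 × 0.8153^(2/3) × 0.00034^(1/2) = 3.1 m³/s.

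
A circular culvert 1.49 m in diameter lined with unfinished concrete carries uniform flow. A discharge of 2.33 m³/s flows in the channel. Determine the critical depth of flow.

At critical depth, Q² T / (g A³) = 1, i.e. A³/T = Q²/g = 2.33²/9.81 = 0.5534.
Trying y = 0.595 m: A³/T = 0.188 — too small.
Trying y = 0.992 m: A³/T = 1.333 — too large.
Trying y = 0.789 m: A³/T = 0.5537 — matches.

y_c = 0.789 m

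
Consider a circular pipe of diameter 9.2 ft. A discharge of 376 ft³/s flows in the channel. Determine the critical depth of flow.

y_c = 4.72 ft

At critical depth, Q² T / (g A³) = 1, i.e. A³/T = Q²/g = 376²/32.2 = 4391.
Trying y = 5.15 ft: A³/T = 6144 — over.
Trying y = 4.04 ft: A³/T = 2430 — short.
Trying y = 4.72 ft: A³/T = 4404 — ≈ 4391.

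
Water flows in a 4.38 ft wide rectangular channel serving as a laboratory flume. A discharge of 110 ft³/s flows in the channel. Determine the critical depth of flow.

For a rectangular channel, critical depth y_c = (q²/g)^(1/3) where q = Q/b = 110/4.38 = 25.11 ft²/s.
So y_c = (25.11²/32.2)^(1/3) = 2.7 ft.

y_c = 2.7 ft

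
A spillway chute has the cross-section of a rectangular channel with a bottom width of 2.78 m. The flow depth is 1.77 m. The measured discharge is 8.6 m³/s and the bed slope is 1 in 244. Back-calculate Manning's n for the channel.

n = 0.031

Flow area A = b·y = 2.78 × 1.77 = 4.921 m². Wetted perimeter P = b + 2y = 2.78 + 2×1.77 = 6.32 m.
Hydraulic radius R = A/P = 4.921/6.32 = 0.7786 m.
Rearranging Manning's equation: n = (1/Q) A R^(2/3) S^(1/2) = (1/8.6) × 4.921 × 0.7786^(2/3) × √0.004098 = 0.031.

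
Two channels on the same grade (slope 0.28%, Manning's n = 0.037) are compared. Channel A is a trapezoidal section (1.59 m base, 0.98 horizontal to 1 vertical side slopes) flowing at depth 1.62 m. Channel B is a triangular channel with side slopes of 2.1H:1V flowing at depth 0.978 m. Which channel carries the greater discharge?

channel A

Channel A: With bottom width b = 1.59 m and side slope z = 0.98: A = (b + zy)y = (1.59 + 0.98×1.62)×1.62 = 5.148 m²; P = b + 2y√(1+z²) = 1.59 + 2×1.62×1.4 = 6.126 m. Hydraulic radius R = A/P = 5.148/6.126 = 0.8402 m. Q_A = (1/0.037)·5.148·0.8402^(2/3)·√0.0028 = 6.555 m³/s.
Channel B: For a triangular section with side slope z = 2.1: A = zy² = 2.1×0.978² = 2.009 m²; P = 2y√(1+z²) = 2×0.978×2.326 = 4.55 m. Hydraulic radius R = A/P = 2.009/4.55 = 0.4415 m. Q_B = (1/0.037)·2.009·0.4415^(2/3)·√0.0028 = 1.666 m³/s.
Q_A = 6.555 m³/s vs Q_B = 1.666 m³/s, so channel A carries more.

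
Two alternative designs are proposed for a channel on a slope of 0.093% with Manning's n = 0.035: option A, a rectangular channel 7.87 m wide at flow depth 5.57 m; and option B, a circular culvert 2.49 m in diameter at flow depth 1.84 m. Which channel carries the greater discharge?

channel A

Channel A: Flow area A = b·y = 7.87 × 5.57 = 43.84 m². Wetted perimeter P = b + 2y = 7.87 + 2×5.57 = 19.01 m. Hydraulic radius R = A/P = 43.84/19.01 = 2.306 m. Q_A = (1/0.035)·43.84·2.306^(2/3)·√0.00093 = 66.67 m³/s.
Channel B: For a circular section of diameter D = 2.49 m at depth y = 1.84 m, the central angle is θ = 2 arccos(1 − 2y/D) = 4.138 rad. Then A = (D²/8)(θ − sin θ) = 3.858 m² and P = Dθ/2 = 5.152 m. Hydraulic radius R = A/P = 3.858/5.152 = 0.7488 m. Q_B = (1/0.035)·3.858·0.7488^(2/3)·√0.00093 = 2.772 m³/s.
Q_A = 66.67 m³/s vs Q_B = 2.772 m³/s, so channel A carries more.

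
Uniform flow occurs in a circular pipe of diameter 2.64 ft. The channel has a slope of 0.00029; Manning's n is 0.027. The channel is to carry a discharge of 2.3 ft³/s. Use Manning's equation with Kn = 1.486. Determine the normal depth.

y_n = 1.46 ft

Manning's equation rearranged: A R^(2/3) = nQ / (1.486·√S) = 0.027 × 2.3 / (1.486 × √0.00029) = 2.454.
Try y = 1.83 ft: A R^(2/3) = 3.43 — high.
Try y = 1.18 ft: A R^(2/3) = 1.708 — low.
Try y = 1.46 ft: A R^(2/3) = 2.452 — matches.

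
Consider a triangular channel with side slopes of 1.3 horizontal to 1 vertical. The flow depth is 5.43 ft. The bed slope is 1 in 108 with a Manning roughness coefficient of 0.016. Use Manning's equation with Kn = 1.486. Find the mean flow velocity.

V = 14.9 ft/s

For a triangular section with side slope z = 1.3: A = zy² = 1.3×5.43² = 38.33 ft²; P = 2y√(1+z²) = 2×5.43×1.64 = 17.81 ft.
Hydraulic radius R = A/P = 38.33/17.81 = 2.152 ft.
From Manning's equation, V = (1.486/n) R^(2/3) S^(1/2) = (1.486/0.016) × 2.152^(2/3) × 0.009259^(1/2) = 14.9 ft/s.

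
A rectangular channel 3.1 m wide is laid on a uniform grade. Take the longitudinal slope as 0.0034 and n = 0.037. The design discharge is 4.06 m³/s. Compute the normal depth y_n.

Manning's equation rearranged: A R^(2/3) = nQ / (1·√S) = 0.037 × 4.06 / (√0.0034) = 2.576.
At y = 1.33 m: A R^(2/3) = 3.299 — over.
At y = 1.11 m: A R^(2/3) = 2.574 — matches.

y_n = 1.11 m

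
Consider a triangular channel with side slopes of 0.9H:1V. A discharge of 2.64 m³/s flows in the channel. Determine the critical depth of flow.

At critical depth, Q² T / (g A³) = 1, i.e. A³/T = Q²/g = 2.64²/9.81 = 0.7105.
Trying y = 0.805 m: A³/T = 0.1369 — short.
Trying y = 1.37 m: A³/T = 1.955 — over.
Trying y = 1.12 m: A³/T = 0.7137 — ≈ 0.7105.

y_c = 1.12 m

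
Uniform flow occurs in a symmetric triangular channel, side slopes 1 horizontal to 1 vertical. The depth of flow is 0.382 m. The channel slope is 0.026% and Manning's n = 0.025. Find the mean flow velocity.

For a triangular section with side slope z = 1: A = zy² = 1×0.382² = 0.1459 m²; P = 2y√(1+z²) = 2×0.382×1.414 = 1.08 m.
Hydraulic radius R = A/P = 0.1459/1.08 = 0.1351 m.
From Manning's equation, V = (1/n) R^(2/3) S^(1/2) = (1/0.025) × 0.1351^(2/3) × 0.00026^(1/2) = 0.17 m/s.

V = 0.17 m/s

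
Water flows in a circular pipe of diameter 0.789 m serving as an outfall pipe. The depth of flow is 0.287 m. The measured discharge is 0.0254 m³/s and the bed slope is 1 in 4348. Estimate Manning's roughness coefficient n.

For a circular section of diameter D = 0.789 m at depth y = 0.287 m, the central angle is θ = 2 arccos(1 − 2y/D) = 2.59 rad. Then A = (D²/8)(θ − sin θ) = 0.1607 m² and P = Dθ/2 = 1.022 m.
Hydraulic radius R = A/P = 0.1607/1.022 = 0.1573 m.
Rearranging Manning's equation: n = (1/Q) A R^(2/3) S^(1/2) = (1/0.0254) × 0.1607 × 0.1573^(2/3) × √0.00023 = 0.028.

n = 0.028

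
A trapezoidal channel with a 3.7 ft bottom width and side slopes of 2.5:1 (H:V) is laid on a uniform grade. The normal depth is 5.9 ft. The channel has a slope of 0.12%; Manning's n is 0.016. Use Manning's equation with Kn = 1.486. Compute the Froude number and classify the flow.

With bottom width b = 3.7 ft and side slope z = 2.5: A = (b + zy)y = (3.7 + 2.5×5.9)×5.9 = 108.9 ft²; P = b + 2y√(1+z²) = 3.7 + 2×5.9×2.693 = 35.47 ft.
Hydraulic radius R = A/P = 108.9/35.47 = 3.069 ft.
V = (1.486/n) R^(2/3) √S = (1.486/0.016) × 3.069^(2/3) × √0.0012 = 6.794 ft/s. Hydraulic depth D_h = A/T = 108.9/33.2 = 3.279 ft.
Froude number Fr = V/√(g·D_h) = 6.794/√(32.2×3.279) = 0.661, which is less than 1, so the flow is subcritical.

subcritical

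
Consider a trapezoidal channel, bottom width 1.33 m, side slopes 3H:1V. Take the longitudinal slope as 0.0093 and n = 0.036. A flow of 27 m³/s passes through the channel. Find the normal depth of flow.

y_n = 1.69 m

Manning's equation rearranged: A R^(2/3) = nQ / (1·√S) = 0.036 × 27 / (√0.0093) = 10.08.
At y = 1.49 m: A R^(2/3) = 7.47 — low.
At y = 2.11 m: A R^(2/3) = 17.24 — high.
At y = 1.69 m: A R^(2/3) = 10.08 — close enough.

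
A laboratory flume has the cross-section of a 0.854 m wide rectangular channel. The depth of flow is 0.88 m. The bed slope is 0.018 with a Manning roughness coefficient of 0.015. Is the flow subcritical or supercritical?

Flow area A = b·y = 0.854 × 0.88 = 0.7515 m². Wetted perimeter P = b + 2y = 0.854 + 2×0.88 = 2.614 m.
Hydraulic radius R = A/P = 0.7515/2.614 = 0.2875 m.
V = (1/n) R^(2/3) √S = (1/0.015) × 0.2875^(2/3) × √0.018 = 3.896 m/s. Hydraulic depth D_h = A/T = 0.7515/0.854 = 0.88 m.
Froude number Fr = V/√(g·D_h) = 3.896/√(9.81×0.88) = 1.33, which is greater than 1, so the flow is supercritical.

supercritical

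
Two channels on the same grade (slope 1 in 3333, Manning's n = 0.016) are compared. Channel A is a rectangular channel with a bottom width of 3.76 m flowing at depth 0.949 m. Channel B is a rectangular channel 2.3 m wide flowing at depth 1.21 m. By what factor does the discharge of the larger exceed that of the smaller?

Channel A: Flow area A = b·y = 3.76 × 0.949 = 3.568 m². Wetted perimeter P = b + 2y = 3.76 + 2×0.949 = 5.658 m. Hydraulic radius R = A/P = 3.568/5.658 = 0.6307 m. Q_A = (1/0.016)·3.568·0.6307^(2/3)·√0.0003 = 2.841 m³/s.
Channel B: Flow area A = b·y = 2.3 × 1.21 = 2.783 m². Wetted perimeter P = b + 2y = 2.3 + 2×1.21 = 4.72 m. Hydraulic radius R = A/P = 2.783/4.72 = 0.5896 m. Q_B = (1/0.016)·2.783·0.5896^(2/3)·√0.0003 = 2.118 m³/s.
The larger discharge is 2.841 m³/s and the smaller is 2.118 m³/s; the ratio is 1.34.

1.34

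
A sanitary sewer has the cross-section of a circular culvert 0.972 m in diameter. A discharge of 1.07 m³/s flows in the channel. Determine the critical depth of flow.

y_c = 0.599 m

At critical depth, Q² T / (g A³) = 1, i.e. A³/T = Q²/g = 1.07²/9.81 = 0.1167.
Trying y = 0.45 m: A³/T = 0.03915 — short.
Trying y = 0.737 m: A³/T = 0.2643 — over.
Trying y = 0.599 m: A³/T = 0.1169 — ≈ 0.1167.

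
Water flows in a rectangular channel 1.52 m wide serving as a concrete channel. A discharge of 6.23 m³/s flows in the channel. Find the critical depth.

For a rectangular channel, critical depth y_c = (q²/g)^(1/3) where q = Q/b = 6.23/1.52 = 4.099 m²/s.
So y_c = (4.099²/9.81)^(1/3) = 1.2 m.

y_c = 1.2 m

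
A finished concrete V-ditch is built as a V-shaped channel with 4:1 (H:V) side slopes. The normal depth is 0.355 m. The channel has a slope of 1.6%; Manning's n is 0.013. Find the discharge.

Q = 1.52 m³/s

For a triangular section with side slope z = 4: A = zy² = 4×0.355² = 0.5041 m²; P = 2y√(1+z²) = 2×0.355×4.123 = 2.927 m.
Hydraulic radius R = A/P = 0.5041/2.927 = 0.1722 m.
Manning's equation: Q = (1/n) A R^(2/3) S^(1/2) = (1/0.013) × 0.5041 × 0.1722^(2/3) × 0.016^(1/2) = 1.52 m³/s.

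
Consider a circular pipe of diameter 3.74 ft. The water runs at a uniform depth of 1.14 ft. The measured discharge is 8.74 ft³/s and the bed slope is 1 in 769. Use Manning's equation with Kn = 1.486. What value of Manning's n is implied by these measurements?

n = 0.013

For a circular section of diameter D = 3.74 ft at depth y = 1.14 ft, the central angle is θ = 2 arccos(1 − 2y/D) = 2.34 rad. Then A = (D²/8)(θ − sin θ) = 2.834 ft² and P = Dθ/2 = 4.375 ft.
Hydraulic radius R = A/P = 2.834/4.375 = 0.6477 ft.
Rearranging Manning's equation: n = (1.486/Q) A R^(2/3) S^(1/2) = (1.486/8.74) × 2.834 × 0.6477^(2/3) × √0.0013 = 0.013.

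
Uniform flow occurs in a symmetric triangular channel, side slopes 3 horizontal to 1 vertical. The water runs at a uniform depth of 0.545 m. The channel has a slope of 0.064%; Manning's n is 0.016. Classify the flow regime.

subcritical

For a triangular section with side slope z = 3: A = zy² = 3×0.545² = 0.8911 m²; P = 2y√(1+z²) = 2×0.545×3.162 = 3.447 m.
Hydraulic radius R = A/P = 0.8911/3.447 = 0.2585 m.
V = (1/n) R^(2/3) √S = (1/0.016) × 0.2585^(2/3) × √0.00064 = 0.6416 m/s. Hydraulic depth D_h = A/T = 0.8911/3.27 = 0.2725 m.
Froude number Fr = V/√(g·D_h) = 0.6416/√(9.81×0.2725) = 0.392, which is less than 1, so the flow is subcritical.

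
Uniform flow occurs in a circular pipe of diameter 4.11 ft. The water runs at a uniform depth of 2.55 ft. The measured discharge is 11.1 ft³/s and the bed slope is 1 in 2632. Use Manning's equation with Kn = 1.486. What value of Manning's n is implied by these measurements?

n = 0.0249

For a circular section of diameter D = 4.11 ft at depth y = 2.55 ft, the central angle is θ = 2 arccos(1 − 2y/D) = 3.628 rad. Then A = (D²/8)(θ − sin θ) = 8.648 ft² and P = Dθ/2 = 7.456 ft.
Hydraulic radius R = A/P = 8.648/7.456 = 1.16 ft.
Rearranging Manning's equation: n = (1.486/Q) A R^(2/3) S^(1/2) = (1.486/11.1) × 8.648 × 1.16^(2/3) × √0.0003799 = 0.0249.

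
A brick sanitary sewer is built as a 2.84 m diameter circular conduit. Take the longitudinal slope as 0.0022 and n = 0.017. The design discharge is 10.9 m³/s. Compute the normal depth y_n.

y_n = 1.89 m

Manning's equation rearranged: A R^(2/3) = nQ / (1·√S) = 0.017 × 10.9 / (√0.0022) = 3.951.
Try y = 2.1 m: A R^(2/3) = 4.521 — over.
Try y = 1.33 m: A R^(2/3) = 2.252 — short.
Try y = 1.89 m: A R^(2/3) = 3.942 — matches.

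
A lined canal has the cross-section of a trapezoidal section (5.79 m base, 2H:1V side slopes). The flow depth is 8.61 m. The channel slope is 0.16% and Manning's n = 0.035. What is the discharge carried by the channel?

With bottom width b = 5.79 m and side slope z = 2: A = (b + zy)y = (5.79 + 2×8.61)×8.61 = 198.1 m²; P = b + 2y√(1+z²) = 5.79 + 2×8.61×2.236 = 44.3 m.
Hydraulic radius R = A/P = 198.1/44.3 = 4.473 m.
Manning's equation: Q = (1/n) A R^(2/3) S^(1/2) = (1/0.035) × 198.1 × 4.473^(2/3) × 0.0016^(1/2) = 615 m³/s.

Q = 615 m³/s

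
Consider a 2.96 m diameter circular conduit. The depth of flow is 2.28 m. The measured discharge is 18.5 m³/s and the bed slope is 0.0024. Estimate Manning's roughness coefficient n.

n = 0.014

For a circular section of diameter D = 2.96 m at depth y = 2.28 m, the central angle is θ = 2 arccos(1 − 2y/D) = 4.284 rad. Then A = (D²/8)(θ − sin θ) = 5.688 m² and P = Dθ/2 = 6.34 m.
Hydraulic radius R = A/P = 5.688/6.34 = 0.8971 m.
Rearranging Manning's equation: n = (1/Q) A R^(2/3) S^(1/2) = (1/18.5) × 5.688 × 0.8971^(2/3) × √0.0024 = 0.014.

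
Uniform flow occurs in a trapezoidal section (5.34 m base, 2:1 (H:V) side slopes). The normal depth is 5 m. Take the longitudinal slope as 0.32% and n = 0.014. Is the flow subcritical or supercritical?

supercritical

With bottom width b = 5.34 m and side slope z = 2: A = (b + zy)y = (5.34 + 2×5)×5 = 76.7 m²; P = b + 2y√(1+z²) = 5.34 + 2×5×2.236 = 27.7 m.
Hydraulic radius R = A/P = 76.7/27.7 = 2.769 m.
V = (1/n) R^(2/3) √S = (1/0.014) × 2.769^(2/3) × √0.0032 = 7.967 m/s. Hydraulic depth D_h = A/T = 76.7/25.34 = 3.027 m.
Froude number Fr = V/√(g·D_h) = 7.967/√(9.81×3.027) = 1.46, which is greater than 1, so the flow is supercritical.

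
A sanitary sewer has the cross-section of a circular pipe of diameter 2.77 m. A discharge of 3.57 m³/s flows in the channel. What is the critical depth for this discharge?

At critical depth, Q² T / (g A³) = 1, i.e. A³/T = Q²/g = 3.57²/9.81 = 1.299.
Try y = 0.656 m: A³/T = 0.5519 — low.
Try y = 0.961 m: A³/T = 2.429 — high.
Try y = 0.817 m: A³/T = 1.296 — close enough.

y_c = 0.817 m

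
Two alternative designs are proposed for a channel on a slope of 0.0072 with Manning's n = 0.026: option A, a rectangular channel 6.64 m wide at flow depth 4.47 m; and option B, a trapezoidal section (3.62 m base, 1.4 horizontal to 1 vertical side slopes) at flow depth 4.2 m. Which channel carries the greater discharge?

Channel A: Flow area A = b·y = 6.64 × 4.47 = 29.68 m². Wetted perimeter P = b + 2y = 6.64 + 2×4.47 = 15.58 m. Hydraulic radius R = A/P = 29.68/15.58 = 1.905 m. Q_A = (1/0.026)·29.68·1.905^(2/3)·√0.0072 = 148.9 m³/s.
Channel B: With bottom width b = 3.62 m and side slope z = 1.4: A = (b + zy)y = (3.62 + 1.4×4.2)×4.2 = 39.9 m²; P = b + 2y√(1+z²) = 3.62 + 2×4.2×1.72 = 18.07 m. Hydraulic radius R = A/P = 39.9/18.07 = 2.208 m. Q_B = (1/0.026)·39.9·2.208^(2/3)·√0.0072 = 220.8 m³/s.
Q_A = 148.9 m³/s vs Q_B = 220.8 m³/s, so channel B carries more.

channel B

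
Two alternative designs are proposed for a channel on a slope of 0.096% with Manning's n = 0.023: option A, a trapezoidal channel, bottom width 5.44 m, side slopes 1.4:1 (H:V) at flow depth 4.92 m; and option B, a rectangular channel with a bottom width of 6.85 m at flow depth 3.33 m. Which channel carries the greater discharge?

channel A

Channel A: With bottom width b = 5.44 m and side slope z = 1.4: A = (b + zy)y = (5.44 + 1.4×4.92)×4.92 = 60.65 m²; P = b + 2y√(1+z²) = 5.44 + 2×4.92×1.72 = 22.37 m. Hydraulic radius R = A/P = 60.65/22.37 = 2.711 m. Q_A = (1/0.023)·60.65·2.711^(2/3)·√0.00096 = 158.9 m³/s.
Channel B: Flow area A = b·y = 6.85 × 3.33 = 22.81 m². Wetted perimeter P = b + 2y = 6.85 + 2×3.33 = 13.51 m. Hydraulic radius R = A/P = 22.81/13.51 = 1.688 m. Q_B = (1/0.023)·22.81·1.688^(2/3)·√0.00096 = 43.57 m³/s.
Q_A = 158.9 m³/s vs Q_B = 43.57 m³/s, so channel A carries more.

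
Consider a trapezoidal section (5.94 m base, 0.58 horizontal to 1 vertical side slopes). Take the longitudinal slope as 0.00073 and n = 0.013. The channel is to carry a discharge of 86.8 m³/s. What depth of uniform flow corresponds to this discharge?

y_n = 3.39 m

Manning's equation rearranged: A R^(2/3) = nQ / (1·√S) = 0.013 × 86.8 / (√0.00073) = 41.76.
At y = 2.8 m: A R^(2/3) = 30.24 — too small.
At y = 3.39 m: A R^(2/3) = 41.77 — close enough.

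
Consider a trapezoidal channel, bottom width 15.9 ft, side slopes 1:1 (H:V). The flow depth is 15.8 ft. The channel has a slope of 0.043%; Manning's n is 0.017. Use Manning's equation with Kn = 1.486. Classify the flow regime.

subcritical

With bottom width b = 15.9 ft and side slope z = 1: A = (b + zy)y = (15.9 + 1×15.8)×15.8 = 500.9 ft²; P = b + 2y√(1+z²) = 15.9 + 2×15.8×1.414 = 60.59 ft.
Hydraulic radius R = A/P = 500.9/60.59 = 8.266 ft.
V = (1.486/n) R^(2/3) √S = (1.486/0.017) × 8.266^(2/3) × √0.00043 = 7.411 ft/s. Hydraulic depth D_h = A/T = 500.9/47.5 = 10.54 ft.
Froude number Fr = V/√(g·D_h) = 7.411/√(32.2×10.54) = 0.402, which is less than 1, so the flow is subcritical.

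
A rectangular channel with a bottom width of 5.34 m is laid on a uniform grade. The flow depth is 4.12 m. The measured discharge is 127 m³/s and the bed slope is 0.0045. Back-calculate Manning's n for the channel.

n = 0.016

Flow area A = b·y = 5.34 × 4.12 = 22 m². Wetted perimeter P = b + 2y = 5.34 + 2×4.12 = 13.58 m.
Hydraulic radius R = A/P = 22/13.58 = 1.62 m.
Rearranging Manning's equation: n = (1/Q) A R^(2/3) S^(1/2) = (1/127) × 22 × 1.62^(2/3) × √0.0045 = 0.016.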